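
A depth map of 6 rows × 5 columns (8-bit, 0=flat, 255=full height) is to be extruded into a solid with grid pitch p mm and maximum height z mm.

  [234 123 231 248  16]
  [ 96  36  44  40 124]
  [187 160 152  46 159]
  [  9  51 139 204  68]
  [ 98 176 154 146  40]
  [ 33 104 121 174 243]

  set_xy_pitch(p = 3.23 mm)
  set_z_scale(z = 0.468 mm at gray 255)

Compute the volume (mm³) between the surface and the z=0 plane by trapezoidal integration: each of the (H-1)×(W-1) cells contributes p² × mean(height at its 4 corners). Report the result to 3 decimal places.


height_mm = gray/255 × 0.468; cell vol = 3.23² × mean(4 corners)
unit = 3.23² × 0.468 / (4×255) = 0.00478686 mm³ per gray-sum
row 0: Σ corner-gray over 4 cells = 1914  → 9.1621
row 1: Σ corner-gray over 4 cells = 1522  → 7.2856
row 2: Σ corner-gray over 4 cells = 1927  → 9.2243
row 3: Σ corner-gray over 4 cells = 1955  → 9.3583
row 4: Σ corner-gray over 4 cells = 2164  → 10.3588
Σ rows: total corner-gray = 9482  → 45.3890 mm³

45.389


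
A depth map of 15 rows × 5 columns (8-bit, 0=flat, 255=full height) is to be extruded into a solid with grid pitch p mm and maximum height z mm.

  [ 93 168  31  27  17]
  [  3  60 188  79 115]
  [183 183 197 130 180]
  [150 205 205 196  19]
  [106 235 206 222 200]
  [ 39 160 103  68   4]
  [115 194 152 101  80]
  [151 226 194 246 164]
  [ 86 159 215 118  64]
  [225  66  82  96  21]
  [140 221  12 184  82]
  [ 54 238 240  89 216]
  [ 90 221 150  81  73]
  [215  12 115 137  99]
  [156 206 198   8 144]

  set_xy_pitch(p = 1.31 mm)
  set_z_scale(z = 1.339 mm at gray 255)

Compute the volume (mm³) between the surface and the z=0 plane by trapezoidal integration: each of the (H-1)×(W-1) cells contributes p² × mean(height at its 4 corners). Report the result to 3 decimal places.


height_mm = gray/255 × 1.339; cell vol = 1.31² × mean(4 corners)
unit = 1.31² × 1.339 / (4×255) = 0.0022528 mm³ per gray-sum
row 0: Σ corner-gray over 4 cells = 1334  → 3.0052
row 1: Σ corner-gray over 4 cells = 2155  → 4.8548
row 2: Σ corner-gray over 4 cells = 2764  → 6.2267
row 3: Σ corner-gray over 4 cells = 3013  → 6.7877
row 4: Σ corner-gray over 4 cells = 2337  → 5.2648
row 5: Σ corner-gray over 4 cells = 1794  → 4.0415
row 6: Σ corner-gray over 4 cells = 2736  → 6.1637
row 7: Σ corner-gray over 4 cells = 2781  → 6.2650
row 8: Σ corner-gray over 4 cells = 1868  → 4.2082
row 9: Σ corner-gray over 4 cells = 1790  → 4.0325
row 10: Σ corner-gray over 4 cells = 2460  → 5.5419
row 11: Σ corner-gray over 4 cells = 2471  → 5.5667
row 12: Σ corner-gray over 4 cells = 1909  → 4.3006
row 13: Σ corner-gray over 4 cells = 1966  → 4.4290
Σ rows: total corner-gray = 31378  → 70.6884 mm³

70.688


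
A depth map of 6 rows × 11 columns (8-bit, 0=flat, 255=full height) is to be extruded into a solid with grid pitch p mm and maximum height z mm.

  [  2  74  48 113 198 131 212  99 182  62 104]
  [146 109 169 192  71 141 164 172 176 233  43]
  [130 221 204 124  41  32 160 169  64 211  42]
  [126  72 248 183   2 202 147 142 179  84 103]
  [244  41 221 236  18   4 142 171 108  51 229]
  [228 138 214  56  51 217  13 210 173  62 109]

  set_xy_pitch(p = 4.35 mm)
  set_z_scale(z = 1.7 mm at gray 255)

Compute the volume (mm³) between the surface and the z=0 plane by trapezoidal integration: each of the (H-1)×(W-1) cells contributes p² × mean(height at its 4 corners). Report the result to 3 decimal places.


841.767

height_mm = gray/255 × 1.7; cell vol = 4.35² × mean(4 corners)
unit = 4.35² × 1.7 / (4×255) = 0.0315375 mm³ per gray-sum
row 0: Σ corner-gray over 10 cells = 5387  → 169.8925
row 1: Σ corner-gray over 10 cells = 5667  → 178.7230
row 2: Σ corner-gray over 10 cells = 5371  → 169.3879
row 3: Σ corner-gray over 10 cells = 5204  → 164.1211
row 4: Σ corner-gray over 10 cells = 5062  → 159.6428
Σ rows: total corner-gray = 26691  → 841.7674 mm³


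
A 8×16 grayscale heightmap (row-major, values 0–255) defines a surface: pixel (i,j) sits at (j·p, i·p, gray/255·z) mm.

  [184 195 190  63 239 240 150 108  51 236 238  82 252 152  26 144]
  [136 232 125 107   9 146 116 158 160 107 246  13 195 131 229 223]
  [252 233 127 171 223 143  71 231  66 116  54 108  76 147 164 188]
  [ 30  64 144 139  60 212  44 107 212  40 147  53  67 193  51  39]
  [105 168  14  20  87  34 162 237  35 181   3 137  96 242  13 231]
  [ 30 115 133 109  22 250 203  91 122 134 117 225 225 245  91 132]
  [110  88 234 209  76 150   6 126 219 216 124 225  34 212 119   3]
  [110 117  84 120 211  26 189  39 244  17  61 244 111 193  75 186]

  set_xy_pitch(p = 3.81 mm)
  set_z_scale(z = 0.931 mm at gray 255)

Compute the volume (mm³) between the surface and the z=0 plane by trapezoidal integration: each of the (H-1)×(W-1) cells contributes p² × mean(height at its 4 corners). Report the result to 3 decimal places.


734.446

height_mm = gray/255 × 0.931; cell vol = 3.81² × mean(4 corners)
unit = 3.81² × 0.931 / (4×255) = 0.0132495 mm³ per gray-sum
row 0: Σ corner-gray over 15 cells = 9079  → 120.2922
row 1: Σ corner-gray over 15 cells = 8607  → 114.0384
row 2: Σ corner-gray over 15 cells = 7435  → 98.5100
row 3: Σ corner-gray over 15 cells = 6329  → 83.8561
row 4: Σ corner-gray over 15 cells = 7520  → 99.6362
row 5: Σ corner-gray over 15 cells = 8515  → 112.8195
row 6: Σ corner-gray over 15 cells = 7947  → 105.2938
Σ rows: total corner-gray = 55432  → 734.4462 mm³


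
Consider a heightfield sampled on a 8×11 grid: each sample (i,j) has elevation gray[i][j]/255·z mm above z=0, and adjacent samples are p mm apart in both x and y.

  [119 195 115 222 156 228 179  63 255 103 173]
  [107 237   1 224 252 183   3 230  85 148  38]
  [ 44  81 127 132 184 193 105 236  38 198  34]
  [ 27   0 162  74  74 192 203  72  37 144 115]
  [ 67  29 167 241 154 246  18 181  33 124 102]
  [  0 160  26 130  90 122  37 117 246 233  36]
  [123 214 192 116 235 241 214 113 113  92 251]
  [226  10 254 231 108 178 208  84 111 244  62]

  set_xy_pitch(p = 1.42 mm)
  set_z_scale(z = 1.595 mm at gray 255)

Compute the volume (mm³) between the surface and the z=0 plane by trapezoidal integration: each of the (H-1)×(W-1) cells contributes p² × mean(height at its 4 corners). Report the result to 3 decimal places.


120.928

height_mm = gray/255 × 1.595; cell vol = 1.42² × mean(4 corners)
unit = 1.42² × 1.595 / (4×255) = 0.0031531 mm³ per gray-sum
row 0: Σ corner-gray over 10 cells = 6195  → 19.5334
row 1: Σ corner-gray over 10 cells = 5537  → 17.4587
row 2: Σ corner-gray over 10 cells = 4724  → 14.8952
row 3: Σ corner-gray over 10 cells = 4613  → 14.5452
row 4: Σ corner-gray over 10 cells = 4913  → 15.4912
row 5: Σ corner-gray over 10 cells = 5792  → 18.2627
row 6: Σ corner-gray over 10 cells = 6578  → 20.7411
Σ rows: total corner-gray = 38352  → 120.9275 mm³


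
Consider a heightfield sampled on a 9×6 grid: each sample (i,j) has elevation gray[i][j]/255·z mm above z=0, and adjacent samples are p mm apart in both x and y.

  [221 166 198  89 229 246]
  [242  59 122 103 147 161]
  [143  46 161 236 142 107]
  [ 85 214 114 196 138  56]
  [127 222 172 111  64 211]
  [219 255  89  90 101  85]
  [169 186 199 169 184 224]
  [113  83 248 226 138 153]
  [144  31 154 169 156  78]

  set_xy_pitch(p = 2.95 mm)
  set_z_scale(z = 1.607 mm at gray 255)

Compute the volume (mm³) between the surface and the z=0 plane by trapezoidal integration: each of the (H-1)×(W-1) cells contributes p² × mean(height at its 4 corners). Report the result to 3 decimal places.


height_mm = gray/255 × 1.607; cell vol = 2.95² × mean(4 corners)
unit = 2.95² × 1.607 / (4×255) = 0.0137107 mm³ per gray-sum
row 0: Σ corner-gray over 5 cells = 3096  → 42.4483
row 1: Σ corner-gray over 5 cells = 2685  → 36.8132
row 2: Σ corner-gray over 5 cells = 2885  → 39.5554
row 3: Σ corner-gray over 5 cells = 2941  → 40.3232
row 4: Σ corner-gray over 5 cells = 2850  → 39.0755
row 5: Σ corner-gray over 5 cells = 3243  → 44.4638
row 6: Σ corner-gray over 5 cells = 3525  → 48.3302
row 7: Σ corner-gray over 5 cells = 2898  → 39.7336
Σ rows: total corner-gray = 24123  → 330.7433 mm³

330.743


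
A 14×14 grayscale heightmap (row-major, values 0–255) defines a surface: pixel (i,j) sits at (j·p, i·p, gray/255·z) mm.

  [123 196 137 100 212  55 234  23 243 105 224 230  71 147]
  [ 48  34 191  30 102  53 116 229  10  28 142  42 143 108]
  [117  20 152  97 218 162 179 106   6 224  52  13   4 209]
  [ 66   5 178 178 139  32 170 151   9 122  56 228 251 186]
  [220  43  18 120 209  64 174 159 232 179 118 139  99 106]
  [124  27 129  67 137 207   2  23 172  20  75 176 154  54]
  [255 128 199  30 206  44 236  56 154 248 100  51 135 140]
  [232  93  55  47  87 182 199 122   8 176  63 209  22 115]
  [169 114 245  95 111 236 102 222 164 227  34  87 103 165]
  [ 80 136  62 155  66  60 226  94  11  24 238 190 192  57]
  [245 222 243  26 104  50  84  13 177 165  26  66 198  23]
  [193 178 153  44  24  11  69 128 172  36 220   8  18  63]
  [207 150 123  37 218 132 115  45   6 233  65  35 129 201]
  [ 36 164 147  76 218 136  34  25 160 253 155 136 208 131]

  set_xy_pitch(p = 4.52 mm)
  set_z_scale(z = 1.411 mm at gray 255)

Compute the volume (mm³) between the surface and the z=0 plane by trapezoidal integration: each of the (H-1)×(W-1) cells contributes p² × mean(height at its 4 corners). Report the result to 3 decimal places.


height_mm = gray/255 × 1.411; cell vol = 4.52² × mean(4 corners)
unit = 4.52² × 1.411 / (4×255) = 0.0282621 mm³ per gray-sum
row 0: Σ corner-gray over 13 cells = 6326  → 178.7857
row 1: Σ corner-gray over 13 cells = 5188  → 146.6235
row 2: Σ corner-gray over 13 cells = 6082  → 171.8898
row 3: Σ corner-gray over 13 cells = 6724  → 190.0340
row 4: Σ corner-gray over 13 cells = 5990  → 169.2897
row 5: Σ corner-gray over 13 cells = 6125  → 173.1051
row 6: Σ corner-gray over 13 cells = 6442  → 182.0641
row 7: Σ corner-gray over 13 cells = 6687  → 188.9884
row 8: Σ corner-gray over 13 cells = 6859  → 193.8494
row 9: Σ corner-gray over 13 cells = 6061  → 171.2963
row 10: Σ corner-gray over 13 cells = 5394  → 152.4455
row 11: Σ corner-gray over 13 cells = 5362  → 151.5411
row 12: Σ corner-gray over 13 cells = 6575  → 185.8230
Σ rows: total corner-gray = 79815  → 2255.7358 mm³

2255.736


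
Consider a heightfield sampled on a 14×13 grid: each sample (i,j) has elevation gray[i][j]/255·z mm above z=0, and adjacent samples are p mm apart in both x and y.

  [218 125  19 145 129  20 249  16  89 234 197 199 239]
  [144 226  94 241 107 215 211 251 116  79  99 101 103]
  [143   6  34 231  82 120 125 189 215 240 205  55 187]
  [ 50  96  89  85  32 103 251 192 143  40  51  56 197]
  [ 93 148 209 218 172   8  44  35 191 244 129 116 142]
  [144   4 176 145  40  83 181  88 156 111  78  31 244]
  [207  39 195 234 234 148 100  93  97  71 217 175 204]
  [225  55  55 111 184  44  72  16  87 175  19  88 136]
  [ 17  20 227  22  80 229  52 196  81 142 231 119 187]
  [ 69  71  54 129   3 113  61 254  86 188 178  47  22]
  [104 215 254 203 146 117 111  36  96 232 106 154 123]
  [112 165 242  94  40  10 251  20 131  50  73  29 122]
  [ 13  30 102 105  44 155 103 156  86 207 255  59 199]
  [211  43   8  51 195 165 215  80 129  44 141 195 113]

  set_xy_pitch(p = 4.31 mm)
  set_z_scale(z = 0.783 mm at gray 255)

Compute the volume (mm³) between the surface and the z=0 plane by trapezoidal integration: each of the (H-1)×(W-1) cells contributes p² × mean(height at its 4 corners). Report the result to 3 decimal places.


1100.222

height_mm = gray/255 × 0.783; cell vol = 4.31² × mean(4 corners)
unit = 4.31² × 0.783 / (4×255) = 0.0142599 mm³ per gray-sum
row 0: Σ corner-gray over 12 cells = 7028  → 100.2185
row 1: Σ corner-gray over 12 cells = 7061  → 100.6891
row 2: Σ corner-gray over 12 cells = 5857  → 83.5202
row 3: Σ corner-gray over 12 cells = 5786  → 82.5077
row 4: Σ corner-gray over 12 cells = 5837  → 83.2350
row 5: Σ corner-gray over 12 cells = 6191  → 88.2830
row 6: Σ corner-gray over 12 cells = 5790  → 82.5648
row 7: Σ corner-gray over 12 cells = 5175  → 73.7949
row 8: Σ corner-gray over 12 cells = 5461  → 77.8733
row 9: Σ corner-gray over 12 cells = 6026  → 85.9301
row 10: Σ corner-gray over 12 cells = 6011  → 85.7162
row 11: Σ corner-gray over 12 cells = 5260  → 75.0070
row 12: Σ corner-gray over 12 cells = 5672  → 80.8821
Σ rows: total corner-gray = 77155  → 1100.2217 mm³


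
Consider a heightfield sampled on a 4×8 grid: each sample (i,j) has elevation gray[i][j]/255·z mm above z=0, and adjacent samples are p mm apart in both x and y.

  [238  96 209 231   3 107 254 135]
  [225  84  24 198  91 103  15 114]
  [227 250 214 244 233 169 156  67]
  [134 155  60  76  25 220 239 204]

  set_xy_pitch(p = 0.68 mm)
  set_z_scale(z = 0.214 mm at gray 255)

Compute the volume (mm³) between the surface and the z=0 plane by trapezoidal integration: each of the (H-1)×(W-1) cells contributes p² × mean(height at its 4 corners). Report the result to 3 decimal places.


height_mm = gray/255 × 0.214; cell vol = 0.68² × mean(4 corners)
unit = 0.68² × 0.214 / (4×255) = 9.70133e-05 mm³ per gray-sum
row 0: Σ corner-gray over 7 cells = 3542  → 0.3436
row 1: Σ corner-gray over 7 cells = 4195  → 0.4070
row 2: Σ corner-gray over 7 cells = 4714  → 0.4573
Σ rows: total corner-gray = 12451  → 1.2079 mm³

1.208


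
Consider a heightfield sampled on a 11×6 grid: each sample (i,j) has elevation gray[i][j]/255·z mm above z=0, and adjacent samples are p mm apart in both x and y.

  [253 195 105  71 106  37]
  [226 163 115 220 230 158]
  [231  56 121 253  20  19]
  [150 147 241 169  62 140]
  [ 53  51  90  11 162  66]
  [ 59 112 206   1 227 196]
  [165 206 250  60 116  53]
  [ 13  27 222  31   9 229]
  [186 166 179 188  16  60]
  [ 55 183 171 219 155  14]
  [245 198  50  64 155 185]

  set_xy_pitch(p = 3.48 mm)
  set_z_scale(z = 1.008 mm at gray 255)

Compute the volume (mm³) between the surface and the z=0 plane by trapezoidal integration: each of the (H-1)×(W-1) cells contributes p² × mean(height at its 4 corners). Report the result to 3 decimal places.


313.248

height_mm = gray/255 × 1.008; cell vol = 3.48² × mean(4 corners)
unit = 3.48² × 1.008 / (4×255) = 0.0119679 mm³ per gray-sum
row 0: Σ corner-gray over 5 cells = 3084  → 36.9091
row 1: Σ corner-gray over 5 cells = 2990  → 35.7841
row 2: Σ corner-gray over 5 cells = 2678  → 32.0501
row 3: Σ corner-gray over 5 cells = 2275  → 27.2270
row 4: Σ corner-gray over 5 cells = 2094  → 25.0608
row 5: Σ corner-gray over 5 cells = 2829  → 33.8573
row 6: Σ corner-gray over 5 cells = 2302  → 27.5502
row 7: Σ corner-gray over 5 cells = 2164  → 25.8986
row 8: Σ corner-gray over 5 cells = 2869  → 34.3360
row 9: Σ corner-gray over 5 cells = 2889  → 34.5753
Σ rows: total corner-gray = 26174  → 313.2485 mm³


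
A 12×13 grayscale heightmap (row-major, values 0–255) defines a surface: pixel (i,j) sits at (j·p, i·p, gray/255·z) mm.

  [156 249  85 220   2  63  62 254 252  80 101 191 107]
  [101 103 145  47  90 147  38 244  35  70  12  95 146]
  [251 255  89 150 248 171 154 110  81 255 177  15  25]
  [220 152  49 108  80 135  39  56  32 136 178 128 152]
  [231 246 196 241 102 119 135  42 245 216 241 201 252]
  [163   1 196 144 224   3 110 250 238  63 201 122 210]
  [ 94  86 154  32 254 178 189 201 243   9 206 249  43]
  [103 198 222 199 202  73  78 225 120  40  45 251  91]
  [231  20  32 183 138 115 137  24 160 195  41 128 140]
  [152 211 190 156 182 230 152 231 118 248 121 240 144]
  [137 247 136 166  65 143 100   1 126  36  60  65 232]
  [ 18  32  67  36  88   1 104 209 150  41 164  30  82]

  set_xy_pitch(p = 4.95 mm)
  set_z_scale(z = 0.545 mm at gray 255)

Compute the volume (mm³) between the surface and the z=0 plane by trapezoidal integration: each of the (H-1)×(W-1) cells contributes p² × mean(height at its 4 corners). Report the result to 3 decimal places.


947.928

height_mm = gray/255 × 0.545; cell vol = 4.95² × mean(4 corners)
unit = 4.95² × 0.545 / (4×255) = 0.013092 mm³ per gray-sum
row 0: Σ corner-gray over 12 cells = 5680  → 74.3627
row 1: Σ corner-gray over 12 cells = 5985  → 78.3558
row 2: Σ corner-gray over 12 cells = 6244  → 81.7466
row 3: Σ corner-gray over 12 cells = 7009  → 91.7620
row 4: Σ corner-gray over 12 cells = 7928  → 103.7936
row 5: Σ corner-gray over 12 cells = 7216  → 94.4720
row 6: Σ corner-gray over 12 cells = 7239  → 94.7731
row 7: Σ corner-gray over 12 cells = 6217  → 81.3931
row 8: Σ corner-gray over 12 cells = 7171  → 93.8829
row 9: Σ corner-gray over 12 cells = 7113  → 93.1236
row 10: Σ corner-gray over 12 cells = 4603  → 60.2626
Σ rows: total corner-gray = 72405  → 947.9279 mm³


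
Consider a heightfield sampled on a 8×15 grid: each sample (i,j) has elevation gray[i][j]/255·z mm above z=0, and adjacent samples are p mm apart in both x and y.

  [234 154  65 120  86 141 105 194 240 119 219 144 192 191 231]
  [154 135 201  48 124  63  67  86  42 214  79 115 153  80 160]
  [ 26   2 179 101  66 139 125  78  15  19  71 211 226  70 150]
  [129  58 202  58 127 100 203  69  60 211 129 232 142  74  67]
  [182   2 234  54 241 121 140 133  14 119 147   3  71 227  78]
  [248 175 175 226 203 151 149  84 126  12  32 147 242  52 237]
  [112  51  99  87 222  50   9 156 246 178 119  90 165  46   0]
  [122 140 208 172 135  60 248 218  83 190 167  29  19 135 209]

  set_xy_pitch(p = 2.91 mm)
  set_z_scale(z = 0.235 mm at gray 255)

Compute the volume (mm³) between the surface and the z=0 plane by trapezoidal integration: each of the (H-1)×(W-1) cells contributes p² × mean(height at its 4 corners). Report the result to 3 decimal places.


height_mm = gray/255 × 0.235; cell vol = 2.91² × mean(4 corners)
unit = 2.91² × 0.235 / (4×255) = 0.00195098 mm³ per gray-sum
row 0: Σ corner-gray over 14 cells = 7533  → 14.6968
row 1: Σ corner-gray over 14 cells = 5908  → 11.5264
row 2: Σ corner-gray over 14 cells = 6306  → 12.3029
row 3: Σ corner-gray over 14 cells = 6798  → 13.2628
row 4: Σ corner-gray over 14 cells = 7305  → 14.2519
row 5: Σ corner-gray over 14 cells = 7181  → 14.0100
row 6: Σ corner-gray over 14 cells = 7087  → 13.8266
Σ rows: total corner-gray = 48118  → 93.8774 mm³

93.877


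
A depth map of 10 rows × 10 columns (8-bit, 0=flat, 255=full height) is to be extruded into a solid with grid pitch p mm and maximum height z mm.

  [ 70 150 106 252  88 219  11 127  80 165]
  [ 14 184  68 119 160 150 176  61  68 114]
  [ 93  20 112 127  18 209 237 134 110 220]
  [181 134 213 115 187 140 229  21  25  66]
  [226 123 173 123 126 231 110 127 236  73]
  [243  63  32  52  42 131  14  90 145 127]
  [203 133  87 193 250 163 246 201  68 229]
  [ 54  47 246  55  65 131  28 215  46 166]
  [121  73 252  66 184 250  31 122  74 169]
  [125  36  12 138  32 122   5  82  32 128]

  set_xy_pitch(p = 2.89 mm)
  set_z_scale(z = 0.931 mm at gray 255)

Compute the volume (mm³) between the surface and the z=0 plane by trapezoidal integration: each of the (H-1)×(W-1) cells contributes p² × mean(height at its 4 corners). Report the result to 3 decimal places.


307.327

height_mm = gray/255 × 0.931; cell vol = 2.89² × mean(4 corners)
unit = 2.89² × 0.931 / (4×255) = 0.00762334 mm³ per gray-sum
row 0: Σ corner-gray over 9 cells = 4401  → 33.5503
row 1: Σ corner-gray over 9 cells = 4347  → 33.1387
row 2: Σ corner-gray over 9 cells = 4622  → 35.2351
row 3: Σ corner-gray over 9 cells = 5172  → 39.4279
row 4: Σ corner-gray over 9 cells = 4305  → 32.8185
row 5: Σ corner-gray over 9 cells = 4622  → 35.2351
row 6: Σ corner-gray over 9 cells = 5000  → 38.1167
row 7: Σ corner-gray over 9 cells = 4280  → 32.6279
row 8: Σ corner-gray over 9 cells = 3565  → 27.1772
Σ rows: total corner-gray = 40314  → 307.3273 mm³


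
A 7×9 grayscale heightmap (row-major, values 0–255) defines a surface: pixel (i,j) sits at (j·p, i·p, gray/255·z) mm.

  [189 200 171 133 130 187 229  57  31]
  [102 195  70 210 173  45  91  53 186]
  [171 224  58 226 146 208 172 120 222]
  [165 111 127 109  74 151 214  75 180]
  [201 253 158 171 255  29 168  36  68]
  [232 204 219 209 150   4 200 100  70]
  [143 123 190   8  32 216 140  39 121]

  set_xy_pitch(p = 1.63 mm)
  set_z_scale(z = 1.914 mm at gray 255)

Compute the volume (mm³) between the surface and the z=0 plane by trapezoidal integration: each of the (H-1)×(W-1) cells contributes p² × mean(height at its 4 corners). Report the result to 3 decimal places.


height_mm = gray/255 × 1.914; cell vol = 1.63² × mean(4 corners)
unit = 1.63² × 1.914 / (4×255) = 0.00498559 mm³ per gray-sum
row 0: Σ corner-gray over 8 cells = 4396  → 21.9167
row 1: Σ corner-gray over 8 cells = 4663  → 23.2478
row 2: Σ corner-gray over 8 cells = 4768  → 23.7713
row 3: Σ corner-gray over 8 cells = 4476  → 22.3155
row 4: Σ corner-gray over 8 cells = 4883  → 24.3447
row 5: Σ corner-gray over 8 cells = 4234  → 21.1090
Σ rows: total corner-gray = 27420  → 136.7050 mm³

136.705


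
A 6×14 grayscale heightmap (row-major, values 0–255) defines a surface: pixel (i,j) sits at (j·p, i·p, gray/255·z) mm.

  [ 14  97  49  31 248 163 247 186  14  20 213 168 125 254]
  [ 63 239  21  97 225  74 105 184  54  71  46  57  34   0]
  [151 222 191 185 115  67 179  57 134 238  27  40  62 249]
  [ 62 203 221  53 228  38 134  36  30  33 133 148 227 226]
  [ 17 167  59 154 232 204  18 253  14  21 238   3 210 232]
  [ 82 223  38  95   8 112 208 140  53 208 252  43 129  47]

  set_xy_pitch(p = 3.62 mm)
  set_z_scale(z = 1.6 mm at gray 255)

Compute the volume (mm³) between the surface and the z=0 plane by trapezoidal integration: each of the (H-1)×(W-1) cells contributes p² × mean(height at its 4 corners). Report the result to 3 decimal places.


height_mm = gray/255 × 1.6; cell vol = 3.62² × mean(4 corners)
unit = 3.62² × 1.6 / (4×255) = 0.0205559 mm³ per gray-sum
row 0: Σ corner-gray over 13 cells = 5867  → 120.6016
row 1: Σ corner-gray over 13 cells = 5911  → 121.5061
row 2: Σ corner-gray over 13 cells = 6690  → 137.5191
row 3: Σ corner-gray over 13 cells = 6651  → 136.7174
row 4: Σ corner-gray over 13 cells = 6542  → 134.4768
Σ rows: total corner-gray = 31661  → 650.8210 mm³

650.821


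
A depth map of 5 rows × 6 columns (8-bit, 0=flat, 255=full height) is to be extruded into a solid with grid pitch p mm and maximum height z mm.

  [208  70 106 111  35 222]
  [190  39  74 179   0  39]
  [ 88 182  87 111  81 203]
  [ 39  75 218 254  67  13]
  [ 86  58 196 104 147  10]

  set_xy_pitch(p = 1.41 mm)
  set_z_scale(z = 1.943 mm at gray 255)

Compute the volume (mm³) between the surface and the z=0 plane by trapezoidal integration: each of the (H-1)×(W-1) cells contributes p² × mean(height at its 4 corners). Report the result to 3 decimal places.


33.296

height_mm = gray/255 × 1.943; cell vol = 1.41² × mean(4 corners)
unit = 1.41² × 1.943 / (4×255) = 0.00378714 mm³ per gray-sum
row 0: Σ corner-gray over 5 cells = 1887  → 7.1463
row 1: Σ corner-gray over 5 cells = 2026  → 7.6727
row 2: Σ corner-gray over 5 cells = 2493  → 9.4413
row 3: Σ corner-gray over 5 cells = 2386  → 9.0361
Σ rows: total corner-gray = 8792  → 33.2965 mm³


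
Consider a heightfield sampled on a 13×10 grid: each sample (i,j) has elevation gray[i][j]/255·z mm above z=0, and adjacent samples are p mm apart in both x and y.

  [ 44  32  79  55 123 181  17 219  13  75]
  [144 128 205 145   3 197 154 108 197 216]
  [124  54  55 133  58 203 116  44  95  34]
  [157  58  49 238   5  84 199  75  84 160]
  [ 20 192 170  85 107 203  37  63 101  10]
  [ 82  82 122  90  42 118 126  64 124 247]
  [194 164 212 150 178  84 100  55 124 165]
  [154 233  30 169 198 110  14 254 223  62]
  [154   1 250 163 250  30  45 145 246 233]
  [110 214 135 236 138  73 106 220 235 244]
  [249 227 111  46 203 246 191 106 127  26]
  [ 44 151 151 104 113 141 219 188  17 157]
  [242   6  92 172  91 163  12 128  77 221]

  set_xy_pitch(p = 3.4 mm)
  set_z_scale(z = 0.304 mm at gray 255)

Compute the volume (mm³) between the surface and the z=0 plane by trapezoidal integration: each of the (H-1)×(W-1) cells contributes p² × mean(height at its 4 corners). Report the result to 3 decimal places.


height_mm = gray/255 × 0.304; cell vol = 3.4² × mean(4 corners)
unit = 3.4² × 0.304 / (4×255) = 0.00344533 mm³ per gray-sum
row 0: Σ corner-gray over 9 cells = 4191  → 14.4394
row 1: Σ corner-gray over 9 cells = 4308  → 14.8425
row 2: Σ corner-gray over 9 cells = 3575  → 12.3171
row 3: Σ corner-gray over 9 cells = 3847  → 13.2542
row 4: Σ corner-gray over 9 cells = 3811  → 13.1302
row 5: Σ corner-gray over 9 cells = 4358  → 15.0148
row 6: Σ corner-gray over 9 cells = 5171  → 17.8158
row 7: Σ corner-gray over 9 cells = 5325  → 18.3464
row 8: Σ corner-gray over 9 cells = 5715  → 19.6901
row 9: Σ corner-gray over 9 cells = 5857  → 20.1793
row 10: Σ corner-gray over 9 cells = 5158  → 17.7710
row 11: Σ corner-gray over 9 cells = 4314  → 14.8632
Σ rows: total corner-gray = 55630  → 191.6639 mm³

191.664


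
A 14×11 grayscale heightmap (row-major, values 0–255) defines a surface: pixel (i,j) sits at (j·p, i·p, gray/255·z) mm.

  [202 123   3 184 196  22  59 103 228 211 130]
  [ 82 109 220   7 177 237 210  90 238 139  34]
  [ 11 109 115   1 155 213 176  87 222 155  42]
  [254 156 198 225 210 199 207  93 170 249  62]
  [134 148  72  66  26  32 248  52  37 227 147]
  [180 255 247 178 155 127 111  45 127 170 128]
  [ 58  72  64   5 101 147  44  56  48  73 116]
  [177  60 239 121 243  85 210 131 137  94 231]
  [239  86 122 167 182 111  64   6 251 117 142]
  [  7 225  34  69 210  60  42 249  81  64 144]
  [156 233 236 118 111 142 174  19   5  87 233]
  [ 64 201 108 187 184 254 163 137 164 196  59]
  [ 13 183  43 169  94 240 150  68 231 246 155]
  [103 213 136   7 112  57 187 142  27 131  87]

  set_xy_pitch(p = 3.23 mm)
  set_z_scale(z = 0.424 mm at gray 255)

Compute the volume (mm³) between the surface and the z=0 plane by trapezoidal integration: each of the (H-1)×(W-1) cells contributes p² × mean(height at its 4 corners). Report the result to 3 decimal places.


304.236

height_mm = gray/255 × 0.424; cell vol = 3.23² × mean(4 corners)
unit = 3.23² × 0.424 / (4×255) = 0.00433681 mm³ per gray-sum
row 0: Σ corner-gray over 10 cells = 5560  → 24.1127
row 1: Σ corner-gray over 10 cells = 5489  → 23.8048
row 2: Σ corner-gray over 10 cells = 6249  → 27.1007
row 3: Σ corner-gray over 10 cells = 5827  → 25.2706
row 4: Σ corner-gray over 10 cells = 5235  → 22.7032
row 5: Σ corner-gray over 10 cells = 4532  → 19.6544
row 6: Σ corner-gray over 10 cells = 4442  → 19.2641
row 7: Σ corner-gray over 10 cells = 5641  → 24.4640
row 8: Σ corner-gray over 10 cells = 4812  → 20.8687
row 9: Σ corner-gray over 10 cells = 4858  → 21.0682
row 10: Σ corner-gray over 10 cells = 5950  → 25.8040
row 11: Σ corner-gray over 10 cells = 6327  → 27.4390
row 12: Σ corner-gray over 10 cells = 5230  → 22.6815
Σ rows: total corner-gray = 70152  → 304.2361 mm³


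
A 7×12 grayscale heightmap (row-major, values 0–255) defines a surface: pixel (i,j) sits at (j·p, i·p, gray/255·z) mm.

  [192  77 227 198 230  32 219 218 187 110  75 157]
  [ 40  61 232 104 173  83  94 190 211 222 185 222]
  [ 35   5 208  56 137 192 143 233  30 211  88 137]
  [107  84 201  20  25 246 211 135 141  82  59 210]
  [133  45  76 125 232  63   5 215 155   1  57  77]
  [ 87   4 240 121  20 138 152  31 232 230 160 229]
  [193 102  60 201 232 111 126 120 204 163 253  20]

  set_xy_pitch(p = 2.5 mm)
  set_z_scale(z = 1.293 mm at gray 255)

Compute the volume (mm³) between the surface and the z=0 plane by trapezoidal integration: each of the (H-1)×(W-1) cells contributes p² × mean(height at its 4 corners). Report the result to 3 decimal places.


276.204

height_mm = gray/255 × 1.293; cell vol = 2.5² × mean(4 corners)
unit = 2.5² × 1.293 / (4×255) = 0.00792279 mm³ per gray-sum
row 0: Σ corner-gray over 11 cells = 6867  → 54.4058
row 1: Σ corner-gray over 11 cells = 6150  → 48.7252
row 2: Σ corner-gray over 11 cells = 5503  → 43.5991
row 3: Σ corner-gray over 11 cells = 4883  → 38.6870
row 4: Σ corner-gray over 11 cells = 5130  → 40.6439
row 5: Σ corner-gray over 11 cells = 6329  → 50.1434
Σ rows: total corner-gray = 34862  → 276.2044 mm³


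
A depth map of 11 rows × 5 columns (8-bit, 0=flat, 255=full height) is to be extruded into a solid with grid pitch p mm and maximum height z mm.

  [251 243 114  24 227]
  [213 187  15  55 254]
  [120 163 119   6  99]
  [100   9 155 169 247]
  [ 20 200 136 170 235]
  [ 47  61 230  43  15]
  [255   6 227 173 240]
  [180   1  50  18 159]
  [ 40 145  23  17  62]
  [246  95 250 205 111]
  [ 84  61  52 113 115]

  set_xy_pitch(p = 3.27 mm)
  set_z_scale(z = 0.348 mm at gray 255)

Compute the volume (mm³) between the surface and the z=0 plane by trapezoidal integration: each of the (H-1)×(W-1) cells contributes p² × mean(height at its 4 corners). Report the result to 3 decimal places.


height_mm = gray/255 × 0.348; cell vol = 3.27² × mean(4 corners)
unit = 3.27² × 0.348 / (4×255) = 0.00364817 mm³ per gray-sum
row 0: Σ corner-gray over 4 cells = 2221  → 8.1026
row 1: Σ corner-gray over 4 cells = 1776  → 6.4791
row 2: Σ corner-gray over 4 cells = 1808  → 6.5959
row 3: Σ corner-gray over 4 cells = 2280  → 8.3178
row 4: Σ corner-gray over 4 cells = 1997  → 7.2854
row 5: Σ corner-gray over 4 cells = 2037  → 7.4313
row 6: Σ corner-gray over 4 cells = 1784  → 6.5083
row 7: Σ corner-gray over 4 cells = 949  → 3.4621
row 8: Σ corner-gray over 4 cells = 1929  → 7.0373
row 9: Σ corner-gray over 4 cells = 2108  → 7.6903
Σ rows: total corner-gray = 18889  → 68.9102 mm³

68.910


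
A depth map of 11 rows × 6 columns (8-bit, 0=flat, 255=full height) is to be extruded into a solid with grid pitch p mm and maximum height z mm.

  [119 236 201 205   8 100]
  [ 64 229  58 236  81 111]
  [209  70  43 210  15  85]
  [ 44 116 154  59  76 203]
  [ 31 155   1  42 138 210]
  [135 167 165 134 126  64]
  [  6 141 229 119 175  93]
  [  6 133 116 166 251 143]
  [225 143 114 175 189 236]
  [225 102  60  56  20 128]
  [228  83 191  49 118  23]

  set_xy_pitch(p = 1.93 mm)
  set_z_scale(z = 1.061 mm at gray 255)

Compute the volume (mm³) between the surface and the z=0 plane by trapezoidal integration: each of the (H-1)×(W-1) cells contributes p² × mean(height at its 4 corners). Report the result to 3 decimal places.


height_mm = gray/255 × 1.061; cell vol = 1.93² × mean(4 corners)
unit = 1.93² × 1.061 / (4×255) = 0.00387463 mm³ per gray-sum
row 0: Σ corner-gray over 5 cells = 2902  → 11.2442
row 1: Σ corner-gray over 5 cells = 2353  → 9.1170
row 2: Σ corner-gray over 5 cells = 2027  → 7.8539
row 3: Σ corner-gray over 5 cells = 1970  → 7.6330
row 4: Σ corner-gray over 5 cells = 2296  → 8.8961
row 5: Σ corner-gray over 5 cells = 2810  → 10.8877
row 6: Σ corner-gray over 5 cells = 2908  → 11.2674
row 7: Σ corner-gray over 5 cells = 3184  → 12.3368
row 8: Σ corner-gray over 5 cells = 2532  → 9.8106
row 9: Σ corner-gray over 5 cells = 1962  → 7.6020
Σ rows: total corner-gray = 24944  → 96.6487 mm³

96.649


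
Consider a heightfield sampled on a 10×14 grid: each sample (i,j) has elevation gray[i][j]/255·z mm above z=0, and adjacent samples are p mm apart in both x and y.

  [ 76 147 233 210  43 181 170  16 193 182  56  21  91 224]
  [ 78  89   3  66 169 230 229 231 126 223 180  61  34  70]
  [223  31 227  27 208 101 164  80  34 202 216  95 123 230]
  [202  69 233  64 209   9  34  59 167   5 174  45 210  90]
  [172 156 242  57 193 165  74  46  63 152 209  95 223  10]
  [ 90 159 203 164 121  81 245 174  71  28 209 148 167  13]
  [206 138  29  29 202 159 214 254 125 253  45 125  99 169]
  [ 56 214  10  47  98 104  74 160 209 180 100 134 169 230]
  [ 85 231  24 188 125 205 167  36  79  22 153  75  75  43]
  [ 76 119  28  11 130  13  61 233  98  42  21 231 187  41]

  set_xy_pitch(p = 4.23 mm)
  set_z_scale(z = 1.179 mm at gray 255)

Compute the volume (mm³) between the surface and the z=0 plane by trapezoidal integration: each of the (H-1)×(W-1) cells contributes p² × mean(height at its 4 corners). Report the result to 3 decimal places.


height_mm = gray/255 × 1.179; cell vol = 4.23² × mean(4 corners)
unit = 4.23² × 1.179 / (4×255) = 0.0206821 mm³ per gray-sum
row 0: Σ corner-gray over 13 cells = 6816  → 140.9691
row 1: Σ corner-gray over 13 cells = 6899  → 142.6857
row 2: Σ corner-gray over 13 cells = 6317  → 130.6487
row 3: Σ corner-gray over 13 cells = 6380  → 131.9517
row 4: Σ corner-gray over 13 cells = 7175  → 148.3940
row 5: Σ corner-gray over 13 cells = 7362  → 152.2615
row 6: Σ corner-gray over 13 cells = 7003  → 144.8367
row 7: Σ corner-gray over 13 cells = 6172  → 127.6498
row 8: Σ corner-gray over 13 cells = 5353  → 110.7112
Σ rows: total corner-gray = 59477  → 1230.1085 mm³

1230.109


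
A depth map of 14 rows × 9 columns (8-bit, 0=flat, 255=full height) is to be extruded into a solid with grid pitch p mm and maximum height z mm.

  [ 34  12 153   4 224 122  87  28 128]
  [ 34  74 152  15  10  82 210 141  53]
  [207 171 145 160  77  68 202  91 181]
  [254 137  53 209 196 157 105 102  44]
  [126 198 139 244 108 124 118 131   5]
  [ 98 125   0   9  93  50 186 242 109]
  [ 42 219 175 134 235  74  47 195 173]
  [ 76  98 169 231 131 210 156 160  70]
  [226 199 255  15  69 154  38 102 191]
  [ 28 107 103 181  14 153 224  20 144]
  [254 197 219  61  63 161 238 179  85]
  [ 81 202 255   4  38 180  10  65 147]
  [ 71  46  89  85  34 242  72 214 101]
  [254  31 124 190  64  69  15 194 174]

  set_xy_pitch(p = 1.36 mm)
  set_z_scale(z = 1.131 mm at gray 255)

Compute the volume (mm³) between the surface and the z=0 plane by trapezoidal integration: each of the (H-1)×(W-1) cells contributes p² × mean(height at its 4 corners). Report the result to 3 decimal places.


107.072

height_mm = gray/255 × 1.131; cell vol = 1.36² × mean(4 corners)
unit = 1.36² × 1.131 / (4×255) = 0.00205088 mm³ per gray-sum
row 0: Σ corner-gray over 8 cells = 2877  → 5.9004
row 1: Σ corner-gray over 8 cells = 3671  → 7.5288
row 2: Σ corner-gray over 8 cells = 4432  → 9.0895
row 3: Σ corner-gray over 8 cells = 4471  → 9.1695
row 4: Σ corner-gray over 8 cells = 3872  → 7.9410
row 5: Σ corner-gray over 8 cells = 3990  → 8.1830
row 6: Σ corner-gray over 8 cells = 4829  → 9.9037
row 7: Σ corner-gray over 8 cells = 4537  → 9.3048
row 8: Σ corner-gray over 8 cells = 3857  → 7.9102
row 9: Σ corner-gray over 8 cells = 4351  → 8.9234
row 10: Σ corner-gray over 8 cells = 4311  → 8.8413
row 11: Σ corner-gray over 8 cells = 3472  → 7.1207
row 12: Σ corner-gray over 8 cells = 3538  → 7.2560
Σ rows: total corner-gray = 52208  → 107.0723 mm³


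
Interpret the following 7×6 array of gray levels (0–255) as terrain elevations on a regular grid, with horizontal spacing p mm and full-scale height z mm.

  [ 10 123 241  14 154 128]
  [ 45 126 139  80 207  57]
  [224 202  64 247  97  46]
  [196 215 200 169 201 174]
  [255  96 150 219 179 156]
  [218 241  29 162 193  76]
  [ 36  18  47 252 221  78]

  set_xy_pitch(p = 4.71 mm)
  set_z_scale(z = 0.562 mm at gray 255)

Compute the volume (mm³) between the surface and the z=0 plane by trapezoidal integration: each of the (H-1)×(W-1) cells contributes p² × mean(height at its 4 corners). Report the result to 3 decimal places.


height_mm = gray/255 × 0.562; cell vol = 4.71² × mean(4 corners)
unit = 4.71² × 0.562 / (4×255) = 0.012223 mm³ per gray-sum
row 0: Σ corner-gray over 5 cells = 2408  → 29.4330
row 1: Σ corner-gray over 5 cells = 2696  → 32.9532
row 2: Σ corner-gray over 5 cells = 3430  → 41.9249
row 3: Σ corner-gray over 5 cells = 3639  → 44.4795
row 4: Σ corner-gray over 5 cells = 3243  → 39.6392
row 5: Σ corner-gray over 5 cells = 2734  → 33.4177
Σ rows: total corner-gray = 18150  → 221.8475 mm³

221.848


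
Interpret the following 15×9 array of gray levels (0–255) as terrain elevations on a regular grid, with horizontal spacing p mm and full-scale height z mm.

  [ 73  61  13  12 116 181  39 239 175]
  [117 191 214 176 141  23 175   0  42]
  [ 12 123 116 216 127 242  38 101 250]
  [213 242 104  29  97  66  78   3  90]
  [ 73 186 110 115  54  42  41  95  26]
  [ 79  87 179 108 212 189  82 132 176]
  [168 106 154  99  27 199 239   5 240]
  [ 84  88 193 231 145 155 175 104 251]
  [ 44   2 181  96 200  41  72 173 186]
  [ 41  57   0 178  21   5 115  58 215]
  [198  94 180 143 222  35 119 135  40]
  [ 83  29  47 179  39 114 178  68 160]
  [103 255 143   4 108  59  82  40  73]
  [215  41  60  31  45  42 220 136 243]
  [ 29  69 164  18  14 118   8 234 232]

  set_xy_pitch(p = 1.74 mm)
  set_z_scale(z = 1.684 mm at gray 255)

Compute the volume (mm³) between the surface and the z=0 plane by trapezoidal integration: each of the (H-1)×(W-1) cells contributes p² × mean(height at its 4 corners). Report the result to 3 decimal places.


height_mm = gray/255 × 1.684; cell vol = 1.74² × mean(4 corners)
unit = 1.74² × 1.684 / (4×255) = 0.00499851 mm³ per gray-sum
row 0: Σ corner-gray over 8 cells = 3569  → 17.8397
row 1: Σ corner-gray over 8 cells = 4187  → 20.9288
row 2: Σ corner-gray over 8 cells = 3729  → 18.6394
row 3: Σ corner-gray over 8 cells = 2926  → 14.6256
row 4: Σ corner-gray over 8 cells = 3618  → 18.0846
row 5: Σ corner-gray over 8 cells = 4299  → 21.4886
row 6: Σ corner-gray over 8 cells = 4583  → 22.9082
row 7: Σ corner-gray over 8 cells = 4277  → 21.3786
row 8: Σ corner-gray over 8 cells = 2884  → 14.4157
row 9: Σ corner-gray over 8 cells = 3218  → 16.0852
row 10: Σ corner-gray over 8 cells = 3645  → 18.2196
row 11: Σ corner-gray over 8 cells = 3109  → 15.5404
row 12: Σ corner-gray over 8 cells = 3166  → 15.8253
row 13: Σ corner-gray over 8 cells = 3119  → 15.5903
Σ rows: total corner-gray = 50329  → 251.5699 mm³

251.570


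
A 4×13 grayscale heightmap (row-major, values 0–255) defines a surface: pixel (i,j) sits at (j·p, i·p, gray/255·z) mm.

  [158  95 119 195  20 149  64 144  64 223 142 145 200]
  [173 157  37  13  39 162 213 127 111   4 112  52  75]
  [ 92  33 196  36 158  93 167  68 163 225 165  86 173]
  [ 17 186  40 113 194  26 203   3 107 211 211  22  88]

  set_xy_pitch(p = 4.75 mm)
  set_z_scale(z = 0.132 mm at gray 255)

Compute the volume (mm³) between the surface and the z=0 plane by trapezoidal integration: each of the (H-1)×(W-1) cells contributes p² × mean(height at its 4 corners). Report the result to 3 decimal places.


height_mm = gray/255 × 0.132; cell vol = 4.75² × mean(4 corners)
unit = 4.75² × 0.132 / (4×255) = 0.00291985 mm³ per gray-sum
row 0: Σ corner-gray over 12 cells = 5380  → 15.7088
row 1: Σ corner-gray over 12 cells = 5347  → 15.6125
row 2: Σ corner-gray over 12 cells = 5782  → 16.8826
Σ rows: total corner-gray = 16509  → 48.2039 mm³

48.204


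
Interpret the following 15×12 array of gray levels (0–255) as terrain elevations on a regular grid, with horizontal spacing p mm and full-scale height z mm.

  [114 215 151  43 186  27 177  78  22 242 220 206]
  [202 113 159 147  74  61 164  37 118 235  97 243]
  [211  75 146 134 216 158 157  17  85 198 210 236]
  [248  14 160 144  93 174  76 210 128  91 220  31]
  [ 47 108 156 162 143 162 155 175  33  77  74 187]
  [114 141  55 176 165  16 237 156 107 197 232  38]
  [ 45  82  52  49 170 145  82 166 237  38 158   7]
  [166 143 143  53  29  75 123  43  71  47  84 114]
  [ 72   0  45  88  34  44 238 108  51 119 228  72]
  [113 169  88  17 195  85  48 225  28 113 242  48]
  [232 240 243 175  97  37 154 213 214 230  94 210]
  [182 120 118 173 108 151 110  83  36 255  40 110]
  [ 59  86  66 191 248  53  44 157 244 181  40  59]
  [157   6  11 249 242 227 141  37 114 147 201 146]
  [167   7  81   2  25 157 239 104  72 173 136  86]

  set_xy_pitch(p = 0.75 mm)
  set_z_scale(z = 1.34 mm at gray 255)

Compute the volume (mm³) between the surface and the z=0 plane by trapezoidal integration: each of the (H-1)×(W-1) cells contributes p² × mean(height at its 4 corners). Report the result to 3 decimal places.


height_mm = gray/255 × 1.34; cell vol = 0.75² × mean(4 corners)
unit = 0.75² × 1.34 / (4×255) = 0.000738971 mm³ per gray-sum
row 0: Σ corner-gray over 11 cells = 5897  → 4.3577
row 1: Σ corner-gray over 11 cells = 6094  → 4.5033
row 2: Σ corner-gray over 11 cells = 6138  → 4.5358
row 3: Σ corner-gray over 11 cells = 5623  → 4.1552
row 4: Σ corner-gray over 11 cells = 5840  → 4.3156
row 5: Σ corner-gray over 11 cells = 5526  → 4.0836
row 6: Σ corner-gray over 11 cells = 4312  → 3.1864
row 7: Σ corner-gray over 11 cells = 3956  → 2.9234
row 8: Σ corner-gray over 11 cells = 4635  → 3.4251
row 9: Σ corner-gray over 11 cells = 6417  → 4.7420
row 10: Σ corner-gray over 11 cells = 6516  → 4.8151
row 11: Σ corner-gray over 11 cells = 5418  → 4.0037
row 12: Σ corner-gray over 11 cells = 5791  → 4.2794
row 13: Σ corner-gray over 11 cells = 5298  → 3.9151
Σ rows: total corner-gray = 77461  → 57.2414 mm³

57.241
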